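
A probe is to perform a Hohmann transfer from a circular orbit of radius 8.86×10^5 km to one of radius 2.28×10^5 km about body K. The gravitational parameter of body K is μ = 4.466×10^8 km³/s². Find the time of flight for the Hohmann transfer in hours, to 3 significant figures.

The Hohmann ellipse has a_t = (r₁ + r₂)/2 = 5.570×10^5 km.
By Kepler's third law the transfer-orbit period is T = 2π√(a_t³/μ), so t = T/2 = 61800 s.
Converting: 61800 s ÷ 3600 s/hour = 17.2 hours.

t = 17.2 hours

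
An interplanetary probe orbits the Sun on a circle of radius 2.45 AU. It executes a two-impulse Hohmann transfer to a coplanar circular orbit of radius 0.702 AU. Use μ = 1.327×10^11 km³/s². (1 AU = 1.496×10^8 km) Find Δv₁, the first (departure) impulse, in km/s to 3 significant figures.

Δv₁ = 6.33 km/s

In km: r₁ = 2.45 × 1.496×10^8 = 3.6652×10^8 km; r₂ = 0.702 × 1.496×10^8 = 1.050192×10^8 km.
The Hohmann ellipse has a_t = (r₁ + r₂)/2 = 2.357696×10^8 km.
Circular speed at r = 3.6652×10^8 km: v_c = √(μ/r) = 19.02771 km/s.
Transfer-orbit speed at the same r (vis-viva, a = a_t): v_t = √[μ(2/r − 1/a_t)] = 12.69922 km/s.
Δv₁ = |v_t − v_c| = |12.69922 − 19.02771| = 6.328 km/s.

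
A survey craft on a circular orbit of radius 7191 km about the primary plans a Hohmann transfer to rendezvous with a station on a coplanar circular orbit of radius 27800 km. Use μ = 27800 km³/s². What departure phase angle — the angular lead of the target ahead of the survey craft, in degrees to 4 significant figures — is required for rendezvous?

Semi-major axis of the transfer orbit: a_t = (7191 + 27800)/2 = 17495.5 km.
The half-period of the transfer ellipse is t = π√(a_t³/μ) = 43603.1 s.
Target angular speed ω₂ = √(μ/r₂³) = 3.59712×10^-5 rad/s.
Angle swept by the target during transfer: ω₂·t = 1.5685 rad = 89.87°.
Arrival is 180° from departure on the ellipse, so φ = 180° − 89.87° = 90.13°.

φ = 90.13°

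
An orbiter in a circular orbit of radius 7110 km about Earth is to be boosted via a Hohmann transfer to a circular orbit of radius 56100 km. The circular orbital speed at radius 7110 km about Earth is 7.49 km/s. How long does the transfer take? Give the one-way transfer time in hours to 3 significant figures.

From the circular-orbit relation v² = μ/r at r = 7110 km: μ = v²r = (7.49)² × 7110 = 3.98872×10^5 km³/s².
Transfer-ellipse semi-major axis a_t = (r₁ + r₂)/2 = (7110 + 56100)/2 = 31605 km.
Transfer time t = π√(a_t³/μ) = π√((31605)³ / 3.98872×10^5) = 27950 s.
Converting: 27950 s ÷ 3600 s/hour = 7.76 hours.

t = 7.76 hours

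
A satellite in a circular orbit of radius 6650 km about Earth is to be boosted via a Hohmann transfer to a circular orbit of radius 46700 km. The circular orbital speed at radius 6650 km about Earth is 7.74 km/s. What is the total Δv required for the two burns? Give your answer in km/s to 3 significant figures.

From the circular-orbit relation v² = μ/r at r = 6650 km: μ = v²r = (7.74)² × 6650 = 3.98386×10^5 km³/s².
Semi-major axis of the transfer orbit: a_t = (6650 + 46700)/2 = 26675 km.
At r₁ the circular-orbit speed is v₁ = √(μ/r₁) = 7.740000 km/s.
On the transfer ellipse at r₁, vis-viva equation gives v_p = √[μ(2/r₁ − 1/a_t)] = 10.24111 km/s.
First burn Δv₁ = |v_p − v₁| = 2.50111 km/s.
Circular speed at r₂: v₂ = √(μ/r₂) = 2.920743 km/s.
Transfer-orbit speed at r₂: v_a = √[μ(2/r₂ − 1/a_t)] = 1.458317 km/s.
Second burn Δv₂ = |v₂ − v_a| = 1.46243 km/s.
Total Δv = Δv₁ + Δv₂ = 3.964 km/s.

Δv = 3.96 km/s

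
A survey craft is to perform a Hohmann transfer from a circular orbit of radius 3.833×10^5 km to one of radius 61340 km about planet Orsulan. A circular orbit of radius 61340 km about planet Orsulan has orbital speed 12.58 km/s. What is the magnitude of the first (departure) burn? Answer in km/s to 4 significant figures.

Δv₁ = 2.389 km/s

From the circular-orbit relation v² = μ/r at r = 61340 km: μ = v²r = (12.58)² × 61340 = 9.70745×10^6 km³/s².
The Hohmann ellipse has a_t = (r₁ + r₂)/2 = 2.2232×10^5 km.
Circular speed at r = 3.833×10^5 km: v_c = √(μ/r) = 5.032 km/s.
Transfer-orbit speed at the same r (vis-viva, a = a_t): v_t = √[μ(2/r − 1/a_t)] = 2.643 km/s.
Δv₁ = |v_t − v_c| = |2.643 − 5.032| = 2.389 km/s.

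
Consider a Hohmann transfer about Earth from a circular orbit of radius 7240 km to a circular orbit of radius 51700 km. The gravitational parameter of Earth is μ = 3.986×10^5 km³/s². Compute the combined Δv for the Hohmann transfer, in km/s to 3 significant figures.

Δv = 3.81 km/s

The Hohmann ellipse has a_t = (r₁ + r₂)/2 = 29470 km.
Circular speed at r₁: v₁ = √(μ/r₁) = √(3.986×10^5/7240) = 7.420 km/s.
On the transfer ellipse at r₁, v² = μ(2/r − 1/a) gives v_p = √[μ(2/r₁ − 1/a_t)] = 9.828 km/s.
First burn Δv₁ = |v_p − v₁| = 2.408 km/s.
Circular speed at r₂: v₂ = √(μ/r₂) = 2.7767 km/s.
Transfer-orbit speed at r₂: v_a = √[μ(2/r₂ − 1/a_t)] = 1.3763 km/s.
Second burn Δv₂ = |v₂ − v_a| = 1.400 km/s.
Total Δv = Δv₁ + Δv₂ = 3.808 km/s.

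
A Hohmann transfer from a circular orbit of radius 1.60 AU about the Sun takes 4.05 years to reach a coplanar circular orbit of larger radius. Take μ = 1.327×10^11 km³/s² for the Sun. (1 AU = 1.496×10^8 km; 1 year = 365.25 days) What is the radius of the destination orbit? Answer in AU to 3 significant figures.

In km: r₁ = 1.60 × 1.496×10^8 = 2.3936×10^8 km.
Transfer time t = 4.05 years × 365.25 × 86400 s = 1.2780828×10^8 s, and t = π√(a_t³/μ).
So a_t = (μ t²/π²)^(1/3) = (1.327×10^11 × (1.2780828×10^8)² / π²)^(1/3) = 6.0334×10^8 km.
Since a_t = (r₁ + r₂)/2, r₂ = 2a_t − r₁ = 2×6.0334×10^8 − 2.3936×10^8 = 9.6732×10^8 km.
In AU: r₂ = 9.6732×10^8 / 1.496×10^8 = 6.47 AU.

r₂ = 6.47 AU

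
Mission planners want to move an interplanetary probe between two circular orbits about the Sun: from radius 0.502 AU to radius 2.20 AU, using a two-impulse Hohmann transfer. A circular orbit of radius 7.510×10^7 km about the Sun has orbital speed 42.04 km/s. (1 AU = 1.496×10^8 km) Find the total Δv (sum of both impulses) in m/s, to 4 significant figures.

Δv = 19450 m/s

From the circular-orbit relation v² = μ/r at r = 7.510×10^7 km: μ = v²r = (42.04)² × 7.510×10^7 = 1.32729×10^11 km³/s².
In km: r₁ = 0.502 × 1.496×10^8 = 7.50992×10^7 km; r₂ = 2.20 × 1.496×10^8 = 3.2912×10^8 km.
The Hohmann ellipse has a_t = (r₁ + r₂)/2 = 2.021096×10^8 km.
Circular speed at r₁: v₁ = √(μ/r₁) = √(1.32729×10^11/7.50992×10^7) = 42.04 km/s.
Transfer-orbit speed at r₁ (v² = μ(2/r − 1/a)): v_p = √[μ(2/r₁ − 1/a_t)] = 53.65 km/s.
First burn Δv₁ = |v_p − v₁| = 11.61 km/s.
At r₂, v₂ = √(μ/r₂) = 20.082 km/s.
Transfer-orbit speed at r₂: v_a = √[μ(2/r₂ − 1/a_t)] = 12.241 km/s.
Second burn Δv₂ = |v₂ − v_a| = 7.841 km/s.
Δv = Δv₁ + Δv₂ = 11.61 + 7.841 = 19.45 km/s.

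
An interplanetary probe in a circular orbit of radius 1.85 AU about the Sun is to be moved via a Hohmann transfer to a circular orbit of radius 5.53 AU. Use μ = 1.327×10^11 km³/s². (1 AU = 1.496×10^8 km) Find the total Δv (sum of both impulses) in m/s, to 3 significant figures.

In km: r₁ = 1.85 × 1.496×10^8 = 2.7676×10^8 km; r₂ = 5.53 × 1.496×10^8 = 8.27288×10^8 km.
Semi-major axis of the transfer orbit: a_t = (2.7676×10^8 + 8.27288×10^8)/2 = 5.52024×10^8 km.
At r₁ the circular-orbit speed is v₁ = √(μ/r₁) = 21.897 km/s.
Transfer-orbit speed at r₁ (vis-viva equation): v_p = √[μ(2/r₁ − 1/a_t)] = 26.806 km/s.
First burn Δv₁ = |v_p − v₁| = 4.909 km/s.
Circular speed at r₂: v₂ = √(μ/r₂) = 12.665 km/s.
Transfer-orbit speed at r₂: v_a = √[μ(2/r₂ − 1/a_t)] = 8.9677 km/s.
Second burn Δv₂ = |v₂ − v_a| = 3.697 km/s.
Total Δv = Δv₁ + Δv₂ = 8.606 km/s.

Δv = 8610 m/s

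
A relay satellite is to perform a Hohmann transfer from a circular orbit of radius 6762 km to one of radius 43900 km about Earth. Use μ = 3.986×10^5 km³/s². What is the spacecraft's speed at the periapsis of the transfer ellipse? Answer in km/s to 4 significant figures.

Transfer-ellipse semi-major axis a_t = (r₁ + r₂)/2 = (6762 + 43900)/2 = 25331 km.
At periapsis, r = 6762 km.
Vis-viva: v = √[μ(2/r − 1/a_t)] = √[3.986×10^5 × (2/6762 − 1/25331)] = 10.11 km/s.

v = 10.11 km/s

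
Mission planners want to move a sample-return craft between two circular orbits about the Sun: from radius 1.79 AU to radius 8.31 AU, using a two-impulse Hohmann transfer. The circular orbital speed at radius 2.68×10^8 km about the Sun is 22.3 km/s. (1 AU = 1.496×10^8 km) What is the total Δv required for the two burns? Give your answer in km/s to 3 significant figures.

From the circular-orbit relation v² = μ/r at r = 2.68×10^8 km: μ = v²r = (22.3)² × 2.68×10^8 = 1.33274×10^11 km³/s².
In km: r₁ = 1.79 × 1.496×10^8 = 2.67784×10^8 km; r₂ = 8.31 × 1.496×10^8 = 1.243176×10^9 km.
Transfer-ellipse semi-major axis a_t = (r₁ + r₂)/2 = (2.67784×10^8 + 1.243176×10^9)/2 = 7.5548×10^8 km.
At r₁ the circular-orbit speed is v₁ = √(μ/r₁) = 22.309 km/s.
Transfer-orbit speed at r₁ (vis-viva): v_p = √[μ(2/r₁ − 1/a_t)] = 28.618 km/s.
First burn Δv₁ = |v_p − v₁| = 6.309 km/s.
At r₂, v₂ = √(μ/r₂) = 10.354 km/s.
Transfer-orbit speed at r₂: v_a = √[μ(2/r₂ − 1/a_t)] = 6.1643 km/s.
Second burn Δv₂ = |v₂ − v_a| = 4.190 km/s.
Δv = Δv₁ + Δv₂ = 6.309 + 4.190 = 10.50 km/s.

Δv = 10.5 km/s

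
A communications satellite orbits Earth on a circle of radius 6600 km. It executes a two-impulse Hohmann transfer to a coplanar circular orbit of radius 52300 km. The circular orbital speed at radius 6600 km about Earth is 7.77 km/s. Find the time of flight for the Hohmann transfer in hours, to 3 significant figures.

From the circular-orbit relation v² = μ/r at r = 6600 km: μ = v²r = (7.77)² × 6600 = 3.98461×10^5 km³/s².
Semi-major axis of the transfer orbit: a_t = (6600 + 52300)/2 = 29450 km.
By Kepler's third law the transfer-orbit period is T = 2π√(a_t³/μ), so t = T/2 = 25150 s.
Converting: 25150 s ÷ 3600 s/hour = 6.99 hours.

t = 6.99 hours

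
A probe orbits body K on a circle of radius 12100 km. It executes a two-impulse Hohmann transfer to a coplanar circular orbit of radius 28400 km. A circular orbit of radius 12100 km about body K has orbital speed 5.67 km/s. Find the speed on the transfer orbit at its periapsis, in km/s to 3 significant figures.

v = 6.71 km/s

From the circular-orbit relation v² = μ/r at r = 12100 km: μ = v²r = (5.67)² × 12100 = 3.89002×10^5 km³/s².
The Hohmann ellipse has a_t = (r₁ + r₂)/2 = 20250 km.
The periapsis of the transfer ellipse is at r = 12100 km.
Applying v² = μ(2/r − 1/a_t): v = 6.715 km/s.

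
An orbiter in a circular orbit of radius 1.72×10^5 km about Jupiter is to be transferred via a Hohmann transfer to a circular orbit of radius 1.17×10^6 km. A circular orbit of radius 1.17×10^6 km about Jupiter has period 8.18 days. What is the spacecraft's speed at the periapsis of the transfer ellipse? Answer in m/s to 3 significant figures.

From Kepler's third law T² = 4π²r³/μ at r = 1.17×10^6 km, T = 8.18 days = 8.18 × 86400 s = 7.06752×10^5 s: μ = 4π²r³/T² = 1.26585×10^8 km³/s².
Transfer-ellipse semi-major axis a_t = (r₁ + r₂)/2 = (1.720×10^5 + 1.170×10^6)/2 = 6.710×10^5 km.
The periapsis of the transfer ellipse is at r = 1.720×10^5 km.
Applying v² = μ(2/r − 1/a_t): v = 35.82 km/s.

v = 35800 m/s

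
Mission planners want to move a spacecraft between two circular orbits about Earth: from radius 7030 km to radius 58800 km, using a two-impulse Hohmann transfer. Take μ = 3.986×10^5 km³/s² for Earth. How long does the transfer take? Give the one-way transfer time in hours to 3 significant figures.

Semi-major axis of the transfer orbit: a_t = (7030 + 58800)/2 = 32915 km.
Half the transfer-orbit period gives t = π√(a_t³/μ) = 29710 s.
Converting: 29710 s ÷ 3600 s/hour = 8.25 hours.

t = 8.25 hours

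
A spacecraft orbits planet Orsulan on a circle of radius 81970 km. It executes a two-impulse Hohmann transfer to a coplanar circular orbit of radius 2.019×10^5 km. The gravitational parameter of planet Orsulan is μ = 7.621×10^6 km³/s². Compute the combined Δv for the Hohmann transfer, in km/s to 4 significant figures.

Transfer-ellipse semi-major axis a_t = (r₁ + r₂)/2 = (81970 + 2.019×10^5)/2 = 1.41935×10^5 km.
At r₁ the circular-orbit speed is v₁ = √(μ/r₁) = 9.642 km/s.
Transfer-orbit speed at r₁ (v² = μ(2/r − 1/a)): v_p = √[μ(2/r₁ − 1/a_t)] = 11.50 km/s.
First burn Δv₁ = |v_p − v₁| = 1.858 km/s.
Circular speed at r₂: v₂ = √(μ/r₂) = 6.144 km/s.
Transfer-orbit speed at r₂: v_a = √[μ(2/r₂ − 1/a_t)] = 4.669 km/s.
Second burn Δv₂ = |v₂ − v_a| = 1.475 km/s.
Total Δv = Δv₁ + Δv₂ = 3.333 km/s.

Δv = 3.333 km/s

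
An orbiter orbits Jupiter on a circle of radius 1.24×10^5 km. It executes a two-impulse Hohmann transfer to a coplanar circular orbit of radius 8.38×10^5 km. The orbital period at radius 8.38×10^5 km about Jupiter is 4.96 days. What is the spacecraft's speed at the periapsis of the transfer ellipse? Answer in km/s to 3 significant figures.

From Kepler's third law T² = 4π²r³/μ at r = 8.38×10^5 km, T = 4.96 days = 4.96 × 86400 s = 4.28544×10^5 s: μ = 4π²r³/T² = 1.26503×10^8 km³/s².
The Hohmann ellipse has a_t = (r₁ + r₂)/2 = 4.810×10^5 km.
At periapsis, r = 1.240×10^5 km.
Vis-viva: v = √[μ(2/r − 1/a_t)] = √[1.26503×10^8 × (2/1.240×10^5 − 1/4.810×10^5)] = 42.16 km/s.

v = 42.2 km/s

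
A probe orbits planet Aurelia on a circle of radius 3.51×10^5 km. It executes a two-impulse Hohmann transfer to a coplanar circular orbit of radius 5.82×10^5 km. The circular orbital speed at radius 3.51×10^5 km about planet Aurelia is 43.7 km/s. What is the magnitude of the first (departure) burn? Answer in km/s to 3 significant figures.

From the circular-orbit relation v² = μ/r at r = 3.51×10^5 km: μ = v²r = (43.7)² × 3.51×10^5 = 6.70301×10^8 km³/s².
The Hohmann ellipse has a_t = (r₁ + r₂)/2 = 4.665×10^5 km.
On the circular orbit at r = 3.510×10^5 km, v_c = √(μ/r) = 43.700 km/s.
Transfer-orbit speed at the same r (vis-viva, a = a_t): v_t = √[μ(2/r − 1/a_t)] = 48.811 km/s.
Δv₁ = |v_t − v_c| = |48.811 − 43.700| = 5.111 km/s.

Δv₁ = 5.11 km/s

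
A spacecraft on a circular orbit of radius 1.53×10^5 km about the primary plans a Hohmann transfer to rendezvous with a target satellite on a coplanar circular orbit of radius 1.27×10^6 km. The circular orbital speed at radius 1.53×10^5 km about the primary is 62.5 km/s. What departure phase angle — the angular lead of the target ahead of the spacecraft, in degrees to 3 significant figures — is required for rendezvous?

φ = 105°

From the circular-orbit relation v² = μ/r at r = 1.53×10^5 km: μ = v²r = (62.5)² × 1.53×10^5 = 5.97656×10^8 km³/s².
The Hohmann ellipse has a_t = (r₁ + r₂)/2 = 7.115×10^5 km.
The half-period of the transfer ellipse is t = π√(a_t³/μ) = 77123.5 s.
Target angular speed ω₂ = √(μ/r₂³) = 1.70813×10^-5 rad/s.
Angle swept by the target during transfer: ω₂·t = 1.3174 rad = 75.48°.
The spacecraft traverses 180° on the transfer ellipse, so the target must lead by 180° − 75.48° = 105°.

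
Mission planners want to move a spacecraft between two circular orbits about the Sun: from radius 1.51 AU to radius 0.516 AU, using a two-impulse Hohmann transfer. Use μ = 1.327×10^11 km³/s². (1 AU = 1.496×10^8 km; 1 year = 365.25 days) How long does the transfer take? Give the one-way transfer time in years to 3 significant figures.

t = 0.510 years

In km: r₁ = 1.51 × 1.496×10^8 = 2.25896×10^8 km; r₂ = 0.516 × 1.496×10^8 = 7.71936×10^7 km.
Transfer-ellipse semi-major axis a_t = (r₁ + r₂)/2 = (2.25896×10^8 + 7.71936×10^7)/2 = 1.515448×10^8 km.
By Kepler's third law the transfer-orbit period is T = 2π√(a_t³/μ), so t = T/2 = 1.609×10^7 s.
Converting: 1.609×10^7 s ÷ 3.15576×10^7 s/year (365.25 × 86400) = 0.510 years.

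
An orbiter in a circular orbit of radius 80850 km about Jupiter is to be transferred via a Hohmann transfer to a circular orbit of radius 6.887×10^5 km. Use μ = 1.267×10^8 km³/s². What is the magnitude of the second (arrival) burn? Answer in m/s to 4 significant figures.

Transfer-ellipse semi-major axis a_t = (r₁ + r₂)/2 = (80850 + 6.887×10^5)/2 = 3.84775×10^5 km.
Circular speed at r = 6.887×10^5 km: v_c = √(μ/r) = 13.5635 km/s.
Transfer-orbit speed at the same r (vis-viva, a = a_t): v_t = √[μ(2/r − 1/a_t)] = 6.21741 km/s.
Δv₂ = |v_t − v_c| = |6.21741 − 13.5635| = 7.346 km/s.

Δv₂ = 7346 m/s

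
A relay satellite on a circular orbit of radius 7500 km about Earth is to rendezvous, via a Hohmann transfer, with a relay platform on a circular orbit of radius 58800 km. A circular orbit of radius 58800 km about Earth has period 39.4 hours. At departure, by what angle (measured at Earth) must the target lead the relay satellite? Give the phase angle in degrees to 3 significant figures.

From Kepler's third law T² = 4π²r³/μ at r = 58800 km, T = 39.4 hours = 39.4 × 3600 s = 1.4184×10^5 s: μ = 4π²r³/T² = 3.98928×10^5 km³/s².
Transfer-ellipse semi-major axis a_t = (r₁ + r₂)/2 = (7500 + 58800)/2 = 33150 km.
The half-period of the transfer ellipse is t = π√(a_t³/μ) = 30020 s.
Target angular speed ω₂ = √(μ/r₂³) = 4.430×10^-5 rad/s.
Angle swept by the target during transfer: ω₂·t = 1.330 rad = 76.20°.
The relay satellite traverses 180° on the transfer ellipse, so the target must lead by 180° − 76.20° = 104°.

φ = 104°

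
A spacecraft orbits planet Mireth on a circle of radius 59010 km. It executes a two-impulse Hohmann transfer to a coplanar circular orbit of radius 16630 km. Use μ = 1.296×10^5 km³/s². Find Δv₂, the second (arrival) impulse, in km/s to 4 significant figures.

Δv₂ = 0.6954 km/s

Semi-major axis of the transfer orbit: a_t = (59010 + 16630)/2 = 37820 km.
On the circular orbit at r = 16630 km, v_c = √(μ/r) = 2.79162 km/s.
Transfer-orbit speed at the same r (vis-viva, a = a_t): v_t = √[μ(2/r − 1/a_t)] = 3.48705 km/s.
Δv₂ = |v_t − v_c| = |3.48705 − 2.79162| = 0.6954 km/s.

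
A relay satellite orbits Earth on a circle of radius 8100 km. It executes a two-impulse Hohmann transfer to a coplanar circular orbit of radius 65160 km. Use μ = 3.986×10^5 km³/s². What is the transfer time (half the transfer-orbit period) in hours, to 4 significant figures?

Transfer-ellipse semi-major axis a_t = (r₁ + r₂)/2 = (8100 + 65160)/2 = 36630 km.
Transfer time t = π√(a_t³/μ) = π√((36630)³ / 3.986×10^5) = 34885 s.
Converting: 34885 s ÷ 3600 s/hour = 9.690 hours.

t = 9.690 hours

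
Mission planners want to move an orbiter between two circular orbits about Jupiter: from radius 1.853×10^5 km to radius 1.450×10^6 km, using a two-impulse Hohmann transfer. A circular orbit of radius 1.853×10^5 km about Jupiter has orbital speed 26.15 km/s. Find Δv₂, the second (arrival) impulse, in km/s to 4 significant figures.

Δv₂ = 4.898 km/s

From the circular-orbit relation v² = μ/r at r = 1.853×10^5 km: μ = v²r = (26.15)² × 1.853×10^5 = 1.26712×10^8 km³/s².
Transfer-ellipse semi-major axis a_t = (r₁ + r₂)/2 = (1.853×10^5 + 1.450×10^6)/2 = 8.1765×10^5 km.
On the circular orbit at r = 1.450×10^6 km, v_c = √(μ/r) = 9.348 km/s.
Transfer-orbit speed at the same r (vis-viva, a = a_t): v_t = √[μ(2/r − 1/a_t)] = 4.450 km/s.
Δv₂ = |v_t − v_c| = |4.450 − 9.348| = 4.898 km/s.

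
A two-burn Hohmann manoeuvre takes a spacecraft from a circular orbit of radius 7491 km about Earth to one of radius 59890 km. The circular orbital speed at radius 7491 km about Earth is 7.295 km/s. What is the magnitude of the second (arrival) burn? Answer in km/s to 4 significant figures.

From the circular-orbit relation v² = μ/r at r = 7491 km: μ = v²r = (7.295)² × 7491 = 3.98649×10^5 km³/s².
Transfer-ellipse semi-major axis a_t = (r₁ + r₂)/2 = (7491 + 59890)/2 = 33690.5 km.
On the circular orbit at r = 59890 km, v_c = √(μ/r) = 2.580 km/s.
Transfer-orbit speed at the same r (vis-viva, a = a_t): v_t = √[μ(2/r − 1/a_t)] = 1.217 km/s.
Δv₂ = |v_t − v_c| = |1.217 − 2.580| = 1.363 km/s.

Δv₂ = 1.363 km/s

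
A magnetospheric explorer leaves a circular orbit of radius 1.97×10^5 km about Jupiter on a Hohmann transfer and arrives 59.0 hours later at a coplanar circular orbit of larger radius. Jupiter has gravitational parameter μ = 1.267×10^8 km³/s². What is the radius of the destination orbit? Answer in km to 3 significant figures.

Transfer time t = 59.0 hours = 2.124×10^5 s, and t = π√(a_t³/μ).
So a_t = (μ t²/π²)^(1/3) = (1.267×10^8 × (2.124×10^5)² / π²)^(1/3) = 8.3354×10^5 km.
Since a_t = (r₁ + r₂)/2, r₂ = 2a_t − r₁ = 2×8.3354×10^5 − 1.970×10^5 = 1.47008×10^6 km.

r₂ = 1.47×10^6 km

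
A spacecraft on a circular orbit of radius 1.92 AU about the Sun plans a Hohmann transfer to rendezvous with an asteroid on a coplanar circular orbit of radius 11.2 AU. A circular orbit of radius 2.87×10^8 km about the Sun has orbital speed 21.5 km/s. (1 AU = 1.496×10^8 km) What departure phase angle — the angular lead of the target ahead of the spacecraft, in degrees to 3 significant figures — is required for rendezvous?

φ = 99.3°

From the circular-orbit relation v² = μ/r at r = 2.87×10^8 km: μ = v²r = (21.5)² × 2.87×10^8 = 1.32666×10^11 km³/s².
In km: r₁ = 1.92 × 1.496×10^8 = 2.87232×10^8 km; r₂ = 11.2 × 1.496×10^8 = 1.67552×10^9 km.
The Hohmann ellipse has a_t = (r₁ + r₂)/2 = 9.81376×10^8 km.
Transfer time t = π√(a_t³/μ) = 2.65170×10^8 s.
Target angular speed ω₂ = √(μ/r₂³) = 5.31074×10^-9 rad/s.
Angle swept by the target during transfer: ω₂·t = 1.40825 rad = 80.69°.
Arrival is 180° from departure on the ellipse, so φ = 180° − 80.69° = 99.3°.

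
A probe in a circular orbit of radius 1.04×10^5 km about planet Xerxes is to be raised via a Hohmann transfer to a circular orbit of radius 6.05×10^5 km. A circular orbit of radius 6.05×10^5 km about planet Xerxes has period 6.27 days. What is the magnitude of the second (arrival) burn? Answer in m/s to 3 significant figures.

Δv₂ = 3220 m/s

From Kepler's third law T² = 4π²r³/μ at r = 6.05×10^5 km, T = 6.27 days = 6.27 × 86400 s = 5.41728×10^5 s: μ = 4π²r³/T² = 2.97895×10^7 km³/s².
Semi-major axis of the transfer orbit: a_t = (1.040×10^5 + 6.050×10^5)/2 = 3.545×10^5 km.
Circular speed at r = 6.050×10^5 km: v_c = √(μ/r) = 7.017 km/s.
Transfer-orbit speed at the same r (vis-viva, a = a_t): v_t = √[μ(2/r − 1/a_t)] = 3.801 km/s.
Δv₂ = |v_t − v_c| = |3.801 − 7.017| = 3.216 km/s.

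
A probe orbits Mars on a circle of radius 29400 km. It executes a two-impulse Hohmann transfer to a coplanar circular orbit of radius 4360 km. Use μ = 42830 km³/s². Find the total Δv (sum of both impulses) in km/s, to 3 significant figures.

The Hohmann ellipse has a_t = (r₁ + r₂)/2 = 16880 km.
Circular speed at r₁: v₁ = √(μ/r₁) = √(42830/29400) = 1.207 km/s.
Transfer-orbit speed at r₁ (v² = μ(2/r − 1/a)): v_a = √[μ(2/r₁ − 1/a_t)] = 0.6134 km/s.
First burn Δv₁ = |v_a − v₁| = 0.5936 km/s.
At r₂, v₂ = √(μ/r₂) = 3.134 km/s.
Transfer-orbit speed at r₂: v_p = √[μ(2/r₂ − 1/a_t)] = 4.136 km/s.
Second burn Δv₂ = |v₂ − v_p| = 1.002 km/s.
Total Δv = Δv₁ + Δv₂ = 1.596 km/s.

Δv = 1.60 km/s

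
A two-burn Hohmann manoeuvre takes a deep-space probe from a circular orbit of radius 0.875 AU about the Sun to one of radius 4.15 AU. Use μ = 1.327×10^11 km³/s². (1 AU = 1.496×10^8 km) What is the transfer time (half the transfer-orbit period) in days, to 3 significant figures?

In km: r₁ = 0.875 × 1.496×10^8 = 1.309×10^8 km; r₂ = 4.15 × 1.496×10^8 = 6.2084×10^8 km.
Transfer-ellipse semi-major axis a_t = (r₁ + r₂)/2 = (1.309×10^8 + 6.2084×10^8)/2 = 3.7587×10^8 km.
By Kepler's third law the transfer-orbit period is T = 2π√(a_t³/μ), so t = T/2 = 6.285×10^7 s.
Converting: 6.285×10^7 s ÷ 86400 s/day = 727 days.

t = 727 days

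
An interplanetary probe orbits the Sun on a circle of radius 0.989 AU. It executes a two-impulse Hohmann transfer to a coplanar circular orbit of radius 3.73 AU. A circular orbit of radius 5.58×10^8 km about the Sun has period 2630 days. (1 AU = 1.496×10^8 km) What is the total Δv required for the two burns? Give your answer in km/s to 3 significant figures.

Δv = 13.2 km/s

From Kepler's third law T² = 4π²r³/μ at r = 5.58×10^8 km, T = 2630 days = 2630 × 86400 s = 2.27232×10^8 s: μ = 4π²r³/T² = 1.32838×10^11 km³/s².
In km: r₁ = 0.989 × 1.496×10^8 = 1.479544×10^8 km; r₂ = 3.73 × 1.496×10^8 = 5.58008×10^8 km.
Semi-major axis of the transfer orbit: a_t = (1.479544×10^8 + 5.58008×10^8)/2 = 3.529812×10^8 km.
Circular speed at r₁: v₁ = √(μ/r₁) = √(1.32838×10^11/1.479544×10^8) = 29.96 km/s.
On the transfer ellipse at r₁, vis-viva gives v_p = √[μ(2/r₁ − 1/a_t)] = 37.67 km/s.
First burn Δv₁ = |v_p − v₁| = 7.710 km/s.
At r₂, v₂ = √(μ/r₂) = 15.429 km/s.
Transfer-orbit speed at r₂: v_a = √[μ(2/r₂ − 1/a_t)] = 9.9892 km/s.
Second burn Δv₂ = |v₂ − v_a| = 5.440 km/s.
Δv = Δv₁ + Δv₂ = 7.710 + 5.440 = 13.15 km/s.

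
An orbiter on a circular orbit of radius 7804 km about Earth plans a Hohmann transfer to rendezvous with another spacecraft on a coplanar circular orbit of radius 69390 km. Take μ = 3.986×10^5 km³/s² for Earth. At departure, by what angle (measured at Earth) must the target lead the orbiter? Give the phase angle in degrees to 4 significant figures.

Semi-major axis of the transfer orbit: a_t = (7804 + 69390)/2 = 38597 km.
The half-period of the transfer ellipse is t = π√(a_t³/μ) = 37732 s.
Target angular speed ω₂ = √(μ/r₂³) = 3.4540×10^-5 rad/s.
Angle swept by the target during transfer: ω₂·t = 1.3033 rad = 74.67°.
Arrival is 180° from departure on the ellipse, so φ = 180° − 74.67° = 105.3°.

φ = 105.3°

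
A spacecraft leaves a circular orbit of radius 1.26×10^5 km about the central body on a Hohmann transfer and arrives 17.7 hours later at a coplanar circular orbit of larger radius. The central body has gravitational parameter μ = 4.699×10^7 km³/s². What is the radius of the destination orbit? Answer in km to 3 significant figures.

r₂ = 4.11×10^5 km

Transfer time t = 17.7 hours = 63720 s, and t = π√(a_t³/μ).
So a_t = (μ t²/π²)^(1/3) = (4.699×10^7 × (63720)² / π²)^(1/3) = 2.6838×10^5 km.
Since a_t = (r₁ + r₂)/2, r₂ = 2a_t − r₁ = 2×2.6838×10^5 − 1.260×10^5 = 4.1076×10^5 km.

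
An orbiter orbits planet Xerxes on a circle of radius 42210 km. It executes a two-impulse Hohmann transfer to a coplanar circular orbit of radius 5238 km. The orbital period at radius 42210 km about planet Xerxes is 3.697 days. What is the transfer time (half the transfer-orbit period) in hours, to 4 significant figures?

t = 18.69 hours

From Kepler's third law T² = 4π²r³/μ at r = 42210 km, T = 3.697 days = 3.697 × 86400 s = 3.194208×10^5 s: μ = 4π²r³/T² = 29099.1 km³/s².
Semi-major axis of the transfer orbit: a_t = (42210 + 5238)/2 = 23724 km.
Half the transfer-orbit period gives t = π√(a_t³/μ) = 67300 s.
Converting: 67300 s ÷ 3600 s/hour = 18.69 hours.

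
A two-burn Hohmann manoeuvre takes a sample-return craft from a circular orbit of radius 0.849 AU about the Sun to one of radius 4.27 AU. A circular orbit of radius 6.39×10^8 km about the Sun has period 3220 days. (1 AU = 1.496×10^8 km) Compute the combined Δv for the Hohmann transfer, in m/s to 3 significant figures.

From Kepler's third law T² = 4π²r³/μ at r = 6.39×10^8 km, T = 3220 days = 3220 × 86400 s = 2.78208×10^8 s: μ = 4π²r³/T² = 1.33083×10^11 km³/s².
In km: r₁ = 0.849 × 1.496×10^8 = 1.270104×10^8 km; r₂ = 4.27 × 1.496×10^8 = 6.38792×10^8 km.
Semi-major axis of the transfer orbit: a_t = (1.270104×10^8 + 6.38792×10^8)/2 = 3.829012×10^8 km.
At r₁ the circular-orbit speed is v₁ = √(μ/r₁) = 32.37 km/s.
On the transfer ellipse at r₁, vis-viva equation gives v_p = √[μ(2/r₁ − 1/a_t)] = 41.81 km/s.
First burn Δv₁ = |v_p − v₁| = 9.440 km/s.
At r₂, v₂ = √(μ/r₂) = 14.434 km/s.
Transfer-orbit speed at r₂: v_a = √[μ(2/r₂ − 1/a_t)] = 8.3130 km/s.
Second burn Δv₂ = |v₂ − v_a| = 6.121 km/s.
Total Δv = Δv₁ + Δv₂ = 15.56 km/s.

Δv = 15600 m/s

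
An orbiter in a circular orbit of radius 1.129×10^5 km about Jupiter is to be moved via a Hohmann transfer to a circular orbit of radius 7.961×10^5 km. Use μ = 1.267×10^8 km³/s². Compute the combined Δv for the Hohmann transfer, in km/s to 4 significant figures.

Δv = 17.16 km/s

Semi-major axis of the transfer orbit: a_t = (1.129×10^5 + 7.961×10^5)/2 = 4.545×10^5 km.
At r₁ the circular-orbit speed is v₁ = √(μ/r₁) = 33.500 km/s.
Transfer-orbit speed at r₁ (v² = μ(2/r − 1/a)): v_p = √[μ(2/r₁ − 1/a_t)] = 44.336 km/s.
First burn Δv₁ = |v_p − v₁| = 10.836 km/s.
Circular speed at r₂: v₂ = √(μ/r₂) = 12.6155 km/s.
Transfer-orbit speed at r₂: v_a = √[μ(2/r₂ − 1/a_t)] = 6.28759 km/s.
Second burn Δv₂ = |v₂ − v_a| = 6.3279 km/s.
Δv = Δv₁ + Δv₂ = 10.836 + 6.3279 = 17.16 km/s.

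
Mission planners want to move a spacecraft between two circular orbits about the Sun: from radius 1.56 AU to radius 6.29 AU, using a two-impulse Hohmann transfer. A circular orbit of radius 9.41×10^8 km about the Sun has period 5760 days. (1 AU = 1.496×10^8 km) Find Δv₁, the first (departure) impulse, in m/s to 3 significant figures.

Δv₁ = 6340 m/s

From Kepler's third law T² = 4π²r³/μ at r = 9.41×10^8 km, T = 5760 days = 5760 × 86400 s = 4.97664×10^8 s: μ = 4π²r³/T² = 1.32818×10^11 km³/s².
In km: r₁ = 1.56 × 1.496×10^8 = 2.33376×10^8 km; r₂ = 6.29 × 1.496×10^8 = 9.40984×10^8 km.
Semi-major axis of the transfer orbit: a_t = (2.33376×10^8 + 9.40984×10^8)/2 = 5.8718×10^8 km.
On the circular orbit at r = 2.33376×10^8 km, v_c = √(μ/r) = 23.856 km/s.
Vis-viva on the transfer ellipse at r = 2.33376×10^8 km gives v_t = √[μ(2/r − 1/a_t)] = 30.200 km/s.
Δv₁ = |v_t − v_c| = |30.200 − 23.856| = 6.344 km/s.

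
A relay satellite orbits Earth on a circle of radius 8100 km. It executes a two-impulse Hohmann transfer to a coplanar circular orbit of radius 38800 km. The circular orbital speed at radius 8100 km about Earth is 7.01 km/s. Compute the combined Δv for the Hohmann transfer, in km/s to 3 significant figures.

From the circular-orbit relation v² = μ/r at r = 8100 km: μ = v²r = (7.01)² × 8100 = 3.98035×10^5 km³/s².
The Hohmann ellipse has a_t = (r₁ + r₂)/2 = 23450 km.
Circular speed at r₁: v₁ = √(μ/r₁) = √(3.98035×10^5/8100) = 7.010000 km/s.
On the transfer ellipse at r₁, vis-viva gives v_p = √[μ(2/r₁ − 1/a_t)] = 9.017008 km/s.
First burn Δv₁ = |v_p − v₁| = 2.007008 km/s.
At r₂, v₂ = √(μ/r₂) = 3.2029095 km/s.
Transfer-orbit speed at r₂: v_a = √[μ(2/r₂ − 1/a_t)] = 1.8824166 km/s.
Second burn Δv₂ = |v₂ − v_a| = 1.320493 km/s.
Total Δv = Δv₁ + Δv₂ = 3.328 km/s.

Δv = 3.33 km/s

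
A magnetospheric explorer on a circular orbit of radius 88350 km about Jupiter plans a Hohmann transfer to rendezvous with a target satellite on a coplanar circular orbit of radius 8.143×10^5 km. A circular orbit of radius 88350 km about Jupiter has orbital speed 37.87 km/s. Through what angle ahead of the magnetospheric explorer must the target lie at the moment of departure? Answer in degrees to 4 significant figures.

φ = 105.7°

From the circular-orbit relation v² = μ/r at r = 88350 km: μ = v²r = (37.87)² × 88350 = 1.26706×10^8 km³/s².
The Hohmann ellipse has a_t = (r₁ + r₂)/2 = 4.51325×10^5 km.
Transfer time t = π√(a_t³/μ) = 84622 s.
Target angular speed ω₂ = √(μ/r₂³) = 1.5319×10^-5 rad/s.
Angle swept by the target during transfer: ω₂·t = 1.2963 rad = 74.27°.
The magnetospheric explorer traverses 180° on the transfer ellipse, so the target must lead by 180° − 74.27° = 105.7°.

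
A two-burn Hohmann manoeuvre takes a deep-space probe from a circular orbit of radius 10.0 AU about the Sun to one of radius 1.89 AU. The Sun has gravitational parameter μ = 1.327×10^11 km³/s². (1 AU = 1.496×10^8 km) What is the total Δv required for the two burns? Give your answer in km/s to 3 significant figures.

In km: r₁ = 10.0 × 1.496×10^8 = 1.496×10^9 km; r₂ = 1.89 × 1.496×10^8 = 2.82744×10^8 km.
Transfer-ellipse semi-major axis a_t = (r₁ + r₂)/2 = (1.496×10^9 + 2.82744×10^8)/2 = 8.89372×10^8 km.
At r₁ the circular-orbit speed is v₁ = √(μ/r₁) = 9.418 km/s.
On the transfer ellipse at r₁, vis-viva equation gives v_a = √[μ(2/r₁ − 1/a_t)] = 5.310 km/s.
First burn Δv₁ = |v_a − v₁| = 4.108 km/s.
Circular speed at r₂: v₂ = √(μ/r₂) = 21.664 km/s.
Transfer-orbit speed at r₂: v_p = √[μ(2/r₂ − 1/a_t)] = 28.097 km/s.
Second burn Δv₂ = |v₂ − v_p| = 6.433 km/s.
Total Δv = Δv₁ + Δv₂ = 10.54 km/s.

Δv = 10.5 km/s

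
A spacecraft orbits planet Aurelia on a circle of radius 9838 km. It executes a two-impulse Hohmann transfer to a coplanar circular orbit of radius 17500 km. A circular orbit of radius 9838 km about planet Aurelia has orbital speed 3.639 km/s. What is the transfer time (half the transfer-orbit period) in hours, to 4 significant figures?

From the circular-orbit relation v² = μ/r at r = 9838 km: μ = v²r = (3.639)² × 9838 = 1.30278×10^5 km³/s².
Transfer-ellipse semi-major axis a_t = (r₁ + r₂)/2 = (9838 + 17500)/2 = 13669 km.
Half the transfer-orbit period gives t = π√(a_t³/μ) = 13910 s.
Converting: 13910 s ÷ 3600 s/hour = 3.864 hours.

t = 3.864 hours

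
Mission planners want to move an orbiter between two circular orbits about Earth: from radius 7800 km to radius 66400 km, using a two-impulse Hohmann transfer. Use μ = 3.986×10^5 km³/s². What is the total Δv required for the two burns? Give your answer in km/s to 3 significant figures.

Δv = 3.74 km/s

Semi-major axis of the transfer orbit: a_t = (7800 + 66400)/2 = 37100 km.
Circular speed at r₁: v₁ = √(μ/r₁) = √(3.986×10^5/7800) = 7.149 km/s.
Transfer-orbit speed at r₁ (vis-viva): v_p = √[μ(2/r₁ − 1/a_t)] = 9.564 km/s.
First burn Δv₁ = |v_p − v₁| = 2.415 km/s.
Circular speed at r₂: v₂ = √(μ/r₂) = 2.450 km/s.
Transfer-orbit speed at r₂: v_a = √[μ(2/r₂ − 1/a_t)] = 1.123 km/s.
Second burn Δv₂ = |v₂ − v_a| = 1.327 km/s.
Total Δv = Δv₁ + Δv₂ = 3.742 km/s.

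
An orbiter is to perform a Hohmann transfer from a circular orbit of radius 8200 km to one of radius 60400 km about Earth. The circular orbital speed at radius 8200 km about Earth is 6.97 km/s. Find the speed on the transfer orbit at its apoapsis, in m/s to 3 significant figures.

v = 1260 m/s

From the circular-orbit relation v² = μ/r at r = 8200 km: μ = v²r = (6.97)² × 8200 = 3.98363×10^5 km³/s².
Transfer-ellipse semi-major axis a_t = (r₁ + r₂)/2 = (8200 + 60400)/2 = 34300 km.
The apoapsis of the transfer ellipse is at r = 60400 km.
Applying v² = μ(2/r − 1/a_t): v = 1.256 km/s.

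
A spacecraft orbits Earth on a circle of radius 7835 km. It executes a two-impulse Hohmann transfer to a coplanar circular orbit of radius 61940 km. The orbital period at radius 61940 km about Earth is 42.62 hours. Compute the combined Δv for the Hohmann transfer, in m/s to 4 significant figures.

From Kepler's third law T² = 4π²r³/μ at r = 61940 km, T = 42.62 hours = 42.62 × 3600 s = 1.53432×10^5 s: μ = 4π²r³/T² = 3.98512×10^5 km³/s².
Semi-major axis of the transfer orbit: a_t = (7835 + 61940)/2 = 34887.5 km.
Circular speed at r₁: v₁ = √(μ/r₁) = √(3.98512×10^5/7835) = 7.132 km/s.
On the transfer ellipse at r₁, v² = μ(2/r − 1/a) gives v_p = √[μ(2/r₁ − 1/a_t)] = 9.503 km/s.
First burn Δv₁ = |v_p − v₁| = 2.371 km/s.
At r₂, v₂ = √(μ/r₂) = 2.53650 km/s.
Transfer-orbit speed at r₂: v_a = √[μ(2/r₂ − 1/a_t)] = 1.20204 km/s.
Second burn Δv₂ = |v₂ − v_a| = 1.334 km/s.
Total Δv = Δv₁ + Δv₂ = 3.705 km/s.

Δv = 3705 m/s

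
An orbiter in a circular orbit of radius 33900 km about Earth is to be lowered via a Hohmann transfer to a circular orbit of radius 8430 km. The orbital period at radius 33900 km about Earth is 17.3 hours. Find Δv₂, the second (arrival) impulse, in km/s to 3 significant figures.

From Kepler's third law T² = 4π²r³/μ at r = 33900 km, T = 17.3 hours = 17.3 × 3600 s = 62280 s: μ = 4π²r³/T² = 3.96517×10^5 km³/s².
The Hohmann ellipse has a_t = (r₁ + r₂)/2 = 21165 km.
Circular speed at r = 8430 km: v_c = √(μ/r) = 6.85831 km/s.
Transfer-orbit speed at the same r (vis-viva, a = a_t): v_t = √[μ(2/r − 1/a_t)] = 8.67976 km/s.
Δv₂ = |v_t − v_c| = |8.67976 − 6.85831| = 1.821 km/s.

Δv₂ = 1.82 km/s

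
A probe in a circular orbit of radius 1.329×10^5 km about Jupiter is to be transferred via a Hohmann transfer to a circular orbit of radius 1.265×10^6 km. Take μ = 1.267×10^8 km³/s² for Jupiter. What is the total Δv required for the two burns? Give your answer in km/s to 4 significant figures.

Δv = 16.31 km/s

Transfer-ellipse semi-major axis a_t = (r₁ + r₂)/2 = (1.329×10^5 + 1.265×10^6)/2 = 6.9895×10^5 km.
At r₁ the circular-orbit speed is v₁ = √(μ/r₁) = 30.876 km/s.
Transfer-orbit speed at r₁ (vis-viva equation): v_p = √[μ(2/r₁ − 1/a_t)] = 41.538 km/s.
First burn Δv₁ = |v_p − v₁| = 10.662 km/s.
At r₂, v₂ = √(μ/r₂) = 10.0079 km/s.
Transfer-orbit speed at r₂: v_a = √[μ(2/r₂ − 1/a_t)] = 4.36398 km/s.
Second burn Δv₂ = |v₂ − v_a| = 5.6439 km/s.
Total Δv = Δv₁ + Δv₂ = 16.31 km/s.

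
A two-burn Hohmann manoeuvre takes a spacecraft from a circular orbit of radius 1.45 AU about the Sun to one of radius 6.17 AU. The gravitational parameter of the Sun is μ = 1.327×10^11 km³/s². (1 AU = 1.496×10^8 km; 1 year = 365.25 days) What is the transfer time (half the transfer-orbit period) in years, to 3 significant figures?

t = 3.72 years

In km: r₁ = 1.45 × 1.496×10^8 = 2.1692×10^8 km; r₂ = 6.17 × 1.496×10^8 = 9.23032×10^8 km.
Semi-major axis of the transfer orbit: a_t = (2.1692×10^8 + 9.23032×10^8)/2 = 5.69976×10^8 km.
By Kepler's third law the transfer-orbit period is T = 2π√(a_t³/μ), so t = T/2 = 1.174×10^8 s.
Converting: 1.174×10^8 s ÷ 3.15576×10^7 s/year (365.25 × 86400) = 3.72 years.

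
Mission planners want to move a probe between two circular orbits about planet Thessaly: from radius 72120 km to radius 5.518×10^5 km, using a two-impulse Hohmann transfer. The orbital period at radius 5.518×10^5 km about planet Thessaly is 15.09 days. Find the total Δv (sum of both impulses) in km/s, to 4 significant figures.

Δv = 3.808 km/s

From Kepler's third law T² = 4π²r³/μ at r = 5.518×10^5 km, T = 15.09 days = 15.09 × 86400 s = 1.303776×10^6 s: μ = 4π²r³/T² = 3.90210×10^6 km³/s².
Semi-major axis of the transfer orbit: a_t = (72120 + 5.518×10^5)/2 = 3.1196×10^5 km.
At r₁ the circular-orbit speed is v₁ = √(μ/r₁) = 7.356 km/s.
Transfer-orbit speed at r₁ (vis-viva equation): v_p = √[μ(2/r₁ − 1/a_t)] = 9.783 km/s.
First burn Δv₁ = |v_p − v₁| = 2.427 km/s.
Circular speed at r₂: v₂ = √(μ/r₂) = 2.6592 km/s.
Transfer-orbit speed at r₂: v_a = √[μ(2/r₂ − 1/a_t)] = 1.2786 km/s.
Second burn Δv₂ = |v₂ − v_a| = 1.381 km/s.
Δv = Δv₁ + Δv₂ = 2.427 + 1.381 = 3.808 km/s.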